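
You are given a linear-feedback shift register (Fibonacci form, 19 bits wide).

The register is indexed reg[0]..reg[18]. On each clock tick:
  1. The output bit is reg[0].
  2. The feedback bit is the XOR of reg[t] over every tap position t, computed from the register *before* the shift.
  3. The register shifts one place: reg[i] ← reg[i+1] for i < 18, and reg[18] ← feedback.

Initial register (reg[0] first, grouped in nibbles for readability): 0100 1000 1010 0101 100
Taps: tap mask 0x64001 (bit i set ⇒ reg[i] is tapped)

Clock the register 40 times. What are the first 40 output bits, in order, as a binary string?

0100100010100101100001110101001101010101

k : reg_k → out_k, fb_k
0: 0100100010100101100 → 0, fb=0
1: 1001000101001011000 → 1, fb=0
2: 0010001010010110000 → 0, fb=1
3: 0100010100101100001 → 0, fb=1
4: 1000101001011000011 → 1, fb=1
5: 0001010010110000111 → 0, fb=0
6: 0010100101100001110 → 0, fb=1
7: 0101001011000011101 → 0, fb=0
8: 1010010110000111010 → 1, fb=1
9: 0100101100001110101 → 0, fb=0
10: 1001011000011101010 → 1, fb=0
11: 0010110000111010100 → 0, fb=1
12: 0101100001110101001 → 0, fb=1
13: 1011000011101010011 → 1, fb=0
14: 0110000111010100110 → 0, fb=1
15: 1100001110101001101 → 1, fb=0
16: 1000011101010011010 → 1, fb=1
17: 0000111010100110101 → 0, fb=0
18: 0001110101001101010 → 0, fb=1
19: 0011101010011010101 → 0, fb=0
20: 0111010100110101010 → 0, fb=1
21: 1110101001101010101 → 1, fb=1
22: 1101010011010101011 → 1, fb=1
23: 1010100110101010111 → 1, fb=0
24: 0101001101010101110 → 0, fb=1
25: 1010011010101011101 → 1, fb=1
26: 0100110101010111011 → 0, fb=1
27: 1001101010101110111 → 1, fb=0
28: 0011010101011101110 → 0, fb=1
29: 0110101010111011101 → 0, fb=0
30: 1101010101110111010 → 1, fb=1
31: 1010101011101110101 → 1, fb=1
32: 0101010111011101011 → 0, fb=0
33: 1010101110111010110 → 1, fb=1
34: 0101011101110101101 → 0, fb=1
35: 1010111011101011011 → 1, fb=0
36: 0101110111010110110 → 0, fb=0
37: 1011101110101101100 → 1, fb=1
38: 0111011101011011001 → 0, fb=0
39: 1110111010110110010 → 1, fb=1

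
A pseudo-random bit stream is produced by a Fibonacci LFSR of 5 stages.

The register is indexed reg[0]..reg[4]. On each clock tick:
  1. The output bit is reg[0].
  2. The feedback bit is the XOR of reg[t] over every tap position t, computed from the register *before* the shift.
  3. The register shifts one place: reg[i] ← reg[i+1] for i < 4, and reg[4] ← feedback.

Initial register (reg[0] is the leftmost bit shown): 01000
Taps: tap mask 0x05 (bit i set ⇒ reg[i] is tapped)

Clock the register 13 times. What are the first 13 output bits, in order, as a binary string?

0100001001011

tick  register→output (feedback)
  0  01000→0 (0)
  1  10000→1 (1)
  2  00001→0 (0)
  3  00010→0 (0)
  4  00100→0 (1)
  5  01001→0 (0)
  6  10010→1 (1)
  7  00101→0 (1)
  8  01011→0 (0)
  9  10110→1 (0)
 10  01100→0 (1)
 11  11001→1 (1)
 12  10011→1 (1)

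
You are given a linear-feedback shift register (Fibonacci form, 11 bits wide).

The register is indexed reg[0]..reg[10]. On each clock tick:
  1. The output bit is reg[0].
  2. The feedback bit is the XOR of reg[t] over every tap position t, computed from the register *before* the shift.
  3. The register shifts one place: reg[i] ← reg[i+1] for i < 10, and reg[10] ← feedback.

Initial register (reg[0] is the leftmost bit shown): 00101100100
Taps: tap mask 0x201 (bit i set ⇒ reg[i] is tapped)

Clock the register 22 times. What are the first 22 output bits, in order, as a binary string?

0010110010000100101111

tick  register→output (feedback)
  0  00101100100→0 (0)
  1  01011001000→0 (0)
  2  10110010000→1 (1)
  3  01100100001→0 (0)
  4  11001000010→1 (0)
  5  10010000100→1 (1)
  6  00100001001→0 (0)
  7  01000010010→0 (1)
  8  10000100101→1 (1)
  9  00001001011→0 (1)
 10  00010010111→0 (1)
 11  00100101111→0 (1)
 12  01001011111→0 (1)
 13  10010111111→1 (0)
 14  00101111110→0 (1)
 15  01011111101→0 (0)
 16  10111111010→1 (0)
 17  01111110100→0 (0)
 18  11111101000→1 (1)
 19  11111010001→1 (1)
 20  11110100011→1 (0)
 21  11101000110→1 (0)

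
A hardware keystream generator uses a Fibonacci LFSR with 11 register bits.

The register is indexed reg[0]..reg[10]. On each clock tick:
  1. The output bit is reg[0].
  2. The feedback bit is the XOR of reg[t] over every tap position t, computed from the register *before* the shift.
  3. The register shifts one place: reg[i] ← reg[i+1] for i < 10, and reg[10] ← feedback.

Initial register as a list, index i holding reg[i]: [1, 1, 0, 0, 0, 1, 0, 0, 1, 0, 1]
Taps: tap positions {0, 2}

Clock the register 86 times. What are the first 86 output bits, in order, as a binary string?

11000100101110101100101000111100010110011010011111100111000011110110011001011111111001

step | reg (before) | out | fb
   0 | 11000100101 | 1 | 1
   1 | 10001001011 | 1 | 1
   2 | 00010010111 | 0 | 0
   3 | 00100101110 | 0 | 1
   4 | 01001011101 | 0 | 0
   5 | 10010111010 | 1 | 1
   6 | 00101110101 | 0 | 1
   7 | 01011101011 | 0 | 0
   8 | 10111010110 | 1 | 0
   9 | 01110101100 | 0 | 1
  10 | 11101011001 | 1 | 0
  11 | 11010110010 | 1 | 1
  12 | 10101100101 | 1 | 0
  13 | 01011001010 | 0 | 0
  14 | 10110010100 | 1 | 0
  15 | 01100101000 | 0 | 1
  16 | 11001010001 | 1 | 1
  17 | 10010100011 | 1 | 1
  18 | 00101000111 | 0 | 1
  19 | 01010001111 | 0 | 0
  20 | 10100011110 | 1 | 0
  21 | 01000111100 | 0 | 0
  22 | 10001111000 | 1 | 1
  23 | 00011110001 | 0 | 0
  24 | 00111100010 | 0 | 1
  25 | 01111000101 | 0 | 1
  26 | 11110001011 | 1 | 0
  27 | 11100010110 | 1 | 0
  28 | 11000101100 | 1 | 1
  29 | 10001011001 | 1 | 1
  30 | 00010110011 | 0 | 0
  31 | 00101100110 | 0 | 1
  32 | 01011001101 | 0 | 0
  33 | 10110011010 | 1 | 0
  34 | 01100110100 | 0 | 1
  35 | 11001101001 | 1 | 1
  36 | 10011010011 | 1 | 1
  37 | 00110100111 | 0 | 1
  38 | 01101001111 | 0 | 1
  39 | 11010011111 | 1 | 1
  40 | 10100111111 | 1 | 0
  41 | 01001111110 | 0 | 0
  42 | 10011111100 | 1 | 1
  43 | 00111111001 | 0 | 1
  44 | 01111110011 | 0 | 1
  45 | 11111100111 | 1 | 0
  46 | 11111001110 | 1 | 0
  47 | 11110011100 | 1 | 0
  48 | 11100111000 | 1 | 0
  49 | 11001110000 | 1 | 1
  50 | 10011100001 | 1 | 1
  51 | 00111000011 | 0 | 1
  52 | 01110000111 | 0 | 1
  53 | 11100001111 | 1 | 0
  54 | 11000011110 | 1 | 1
  55 | 10000111101 | 1 | 1
  56 | 00001111011 | 0 | 0
  57 | 00011110110 | 0 | 0
  58 | 00111101100 | 0 | 1
  59 | 01111011001 | 0 | 1
  60 | 11110110011 | 1 | 0
  61 | 11101100110 | 1 | 0
  62 | 11011001100 | 1 | 1
  63 | 10110011001 | 1 | 0
  64 | 01100110010 | 0 | 1
  65 | 11001100101 | 1 | 1
  66 | 10011001011 | 1 | 1
  67 | 00110010111 | 0 | 1
  68 | 01100101111 | 0 | 1
  69 | 11001011111 | 1 | 1
  70 | 10010111111 | 1 | 1
  71 | 00101111111 | 0 | 1
  72 | 01011111111 | 0 | 0
  73 | 10111111110 | 1 | 0
  74 | 01111111100 | 0 | 1
  75 | 11111111001 | 1 | 0
  76 | 11111110010 | 1 | 0
  77 | 11111100100 | 1 | 0
  78 | 11111001000 | 1 | 0
  79 | 11110010000 | 1 | 0
  80 | 11100100000 | 1 | 0
  81 | 11001000000 | 1 | 1
  82 | 10010000001 | 1 | 1
  83 | 00100000011 | 0 | 1
  84 | 01000000111 | 0 | 0
  85 | 10000001110 | 1 | 1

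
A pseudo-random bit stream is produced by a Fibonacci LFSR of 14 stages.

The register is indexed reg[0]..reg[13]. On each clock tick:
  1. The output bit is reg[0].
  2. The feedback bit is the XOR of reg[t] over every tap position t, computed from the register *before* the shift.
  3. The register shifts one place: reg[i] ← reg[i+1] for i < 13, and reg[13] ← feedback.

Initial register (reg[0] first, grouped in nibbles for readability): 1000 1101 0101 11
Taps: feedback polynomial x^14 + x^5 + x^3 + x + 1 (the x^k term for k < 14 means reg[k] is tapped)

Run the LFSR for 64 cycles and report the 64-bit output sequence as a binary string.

1000110101011101010110101001100110100001010011110000000100100100

tick  register→output (feedback)
  0  10001101010111→1 (0)
  1  00011010101110→0 (1)
  2  00110101011101→0 (0)
  3  01101010111010→0 (1)
  4  11010101110101→1 (0)
  5  10101011101010→1 (1)
  6  01010111010101→0 (1)
  7  10101110101011→1 (0)
  8  01011101010110→0 (1)
  9  10111010101101→1 (0)
 10  01110101011010→0 (1)
 11  11101010110101→1 (0)
 12  11010101101010→1 (0)
 13  10101011010100→1 (1)
 14  01010110101001→0 (1)
 15  10101101010011→1 (0)
 16  01011010100110→0 (0)
 17  10110101001100→1 (1)
 18  01101010011001→0 (1)
 19  11010100110011→1 (0)
 20  10101001100110→1 (1)
 21  01010011001101→0 (0)
 22  10100110011010→1 (0)
 23  01001100110100→0 (0)
 24  10011001101000→1 (0)
 25  00110011010000→0 (1)
 26  01100110100001→0 (0)
 27  11001101000010→1 (1)
 28  10011010000101→1 (0)
 29  00110100001010→0 (0)
 30  01101000010100→0 (1)
 31  11010000101001→1 (1)
 32  10100001010011→1 (1)
 33  01000010100111→0 (1)
 34  10000101001111→1 (0)
 35  00001010011110→0 (0)
 36  00010100111100→0 (0)
 37  00101001111000→0 (0)
 38  01010011110000→0 (0)
 39  10100111100000→1 (0)
 40  01001111000000→0 (0)
 41  10011110000000→1 (1)
 42  00111100000001→0 (0)
 43  01111000000010→0 (0)
 44  11110000000100→1 (1)
 45  11100000001001→1 (0)
 46  11000000010010→1 (0)
 47  10000000100100→1 (1)
 48  00000001001001→0 (0)
 49  00000010010010→0 (0)
 50  00000100100100→0 (1)
 51  00001001001001→0 (0)
 52  00010010010010→0 (1)
 53  00100100100101→0 (1)
 54  01001001001011→0 (1)
 55  10010010010111→1 (0)
 56  00100100101110→0 (1)
 57  01001001011101→0 (1)
 58  10010010111011→1 (0)
 59  00100101110110→0 (1)
 60  01001011101101→0 (1)
 61  10010111011011→1 (1)
 62  00101110110111→0 (1)
 63  01011101101111→0 (1)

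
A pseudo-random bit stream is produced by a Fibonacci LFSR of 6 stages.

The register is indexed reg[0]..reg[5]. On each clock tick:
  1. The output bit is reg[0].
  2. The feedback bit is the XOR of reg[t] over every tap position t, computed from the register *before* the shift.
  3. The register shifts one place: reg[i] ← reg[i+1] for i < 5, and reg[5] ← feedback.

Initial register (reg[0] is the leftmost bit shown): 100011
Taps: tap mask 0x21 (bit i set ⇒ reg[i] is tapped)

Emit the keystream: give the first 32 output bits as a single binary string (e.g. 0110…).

10001100001000001111110101011001

k : reg_k → out_k, fb_k
0: 100011 → 1, fb=0
1: 000110 → 0, fb=0
2: 001100 → 0, fb=0
3: 011000 → 0, fb=0
4: 110000 → 1, fb=1
5: 100001 → 1, fb=0
6: 000010 → 0, fb=0
7: 000100 → 0, fb=0
8: 001000 → 0, fb=0
9: 010000 → 0, fb=0
10: 100000 → 1, fb=1
11: 000001 → 0, fb=1
12: 000011 → 0, fb=1
13: 000111 → 0, fb=1
14: 001111 → 0, fb=1
15: 011111 → 0, fb=1
16: 111111 → 1, fb=0
17: 111110 → 1, fb=1
18: 111101 → 1, fb=0
19: 111010 → 1, fb=1
20: 110101 → 1, fb=0
21: 101010 → 1, fb=1
22: 010101 → 0, fb=1
23: 101011 → 1, fb=0
24: 010110 → 0, fb=0
25: 101100 → 1, fb=1
26: 011001 → 0, fb=1
27: 110011 → 1, fb=0
28: 100110 → 1, fb=1
29: 001101 → 0, fb=1
30: 011011 → 0, fb=1
31: 110111 → 1, fb=0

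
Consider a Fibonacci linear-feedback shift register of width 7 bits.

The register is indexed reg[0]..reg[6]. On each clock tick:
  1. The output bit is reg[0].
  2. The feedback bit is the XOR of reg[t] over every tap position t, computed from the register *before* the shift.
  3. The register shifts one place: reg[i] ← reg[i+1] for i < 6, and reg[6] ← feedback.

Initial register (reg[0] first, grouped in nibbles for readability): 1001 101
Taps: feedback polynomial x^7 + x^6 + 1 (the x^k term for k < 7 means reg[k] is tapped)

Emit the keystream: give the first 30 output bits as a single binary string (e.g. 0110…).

100110100010011110001010000110

k : reg_k → out_k, fb_k
0: 1001101 → 1, fb=0
1: 0011010 → 0, fb=0
2: 0110100 → 0, fb=0
3: 1101000 → 1, fb=1
4: 1010001 → 1, fb=0
5: 0100010 → 0, fb=0
6: 1000100 → 1, fb=1
7: 0001001 → 0, fb=1
8: 0010011 → 0, fb=1
9: 0100111 → 0, fb=1
10: 1001111 → 1, fb=0
11: 0011110 → 0, fb=0
12: 0111100 → 0, fb=0
13: 1111000 → 1, fb=1
14: 1110001 → 1, fb=0
15: 1100010 → 1, fb=1
16: 1000101 → 1, fb=0
17: 0001010 → 0, fb=0
18: 0010100 → 0, fb=0
19: 0101000 → 0, fb=0
20: 1010000 → 1, fb=1
21: 0100001 → 0, fb=1
22: 1000011 → 1, fb=0
23: 0000110 → 0, fb=0
24: 0001100 → 0, fb=0
25: 0011000 → 0, fb=0
26: 0110000 → 0, fb=0
27: 1100000 → 1, fb=1
28: 1000001 → 1, fb=0
29: 0000010 → 0, fb=0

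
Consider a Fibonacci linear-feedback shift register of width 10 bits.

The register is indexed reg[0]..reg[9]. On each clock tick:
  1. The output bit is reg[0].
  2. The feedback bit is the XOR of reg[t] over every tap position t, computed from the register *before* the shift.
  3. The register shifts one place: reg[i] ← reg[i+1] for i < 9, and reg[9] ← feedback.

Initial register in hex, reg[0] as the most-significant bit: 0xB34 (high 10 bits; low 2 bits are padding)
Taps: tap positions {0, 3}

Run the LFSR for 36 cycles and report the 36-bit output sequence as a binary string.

step | reg (before) | out | fb
   0 | 1011001101 | 1 | 0
   1 | 0110011010 | 0 | 0
   2 | 1100110100 | 1 | 1
   3 | 1001101001 | 1 | 0
   4 | 0011010010 | 0 | 1
   5 | 0110100101 | 0 | 0
   6 | 1101001010 | 1 | 0
   7 | 1010010100 | 1 | 1
   8 | 0100101001 | 0 | 0
   9 | 1001010010 | 1 | 0
  10 | 0010100100 | 0 | 0
  11 | 0101001000 | 0 | 1
  12 | 1010010001 | 1 | 1
  13 | 0100100011 | 0 | 0
  14 | 1001000110 | 1 | 0
  15 | 0010001100 | 0 | 0
  16 | 0100011000 | 0 | 0
  17 | 1000110000 | 1 | 1
  18 | 0001100001 | 0 | 1
  19 | 0011000011 | 0 | 1
  20 | 0110000111 | 0 | 0
  21 | 1100001110 | 1 | 1
  22 | 1000011101 | 1 | 1
  23 | 0000111011 | 0 | 0
  24 | 0001110110 | 0 | 1
  25 | 0011101101 | 0 | 1
  26 | 0111011011 | 0 | 1
  27 | 1110110111 | 1 | 1
  28 | 1101101111 | 1 | 0
  29 | 1011011110 | 1 | 0
  30 | 0110111100 | 0 | 0
  31 | 1101111000 | 1 | 0
  32 | 1011110000 | 1 | 0
  33 | 0111100000 | 0 | 1
  34 | 1111000001 | 1 | 0
  35 | 1110000010 | 1 | 1

101100110100101001000110000111011011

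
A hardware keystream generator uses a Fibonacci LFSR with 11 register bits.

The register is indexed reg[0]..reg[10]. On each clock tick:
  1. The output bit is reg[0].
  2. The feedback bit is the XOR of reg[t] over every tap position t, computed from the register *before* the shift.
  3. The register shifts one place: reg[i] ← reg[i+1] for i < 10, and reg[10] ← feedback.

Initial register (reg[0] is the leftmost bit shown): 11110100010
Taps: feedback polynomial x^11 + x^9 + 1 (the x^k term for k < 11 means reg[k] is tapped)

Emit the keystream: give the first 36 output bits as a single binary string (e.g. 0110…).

111101000100110111110100100110001011

tick  register→output (feedback)
  0  11110100010→1 (0)
  1  11101000100→1 (1)
  2  11010001001→1 (1)
  3  10100010011→1 (0)
  4  01000100110→0 (1)
  5  10001001101→1 (1)
  6  00010011011→0 (1)
  7  00100110111→0 (1)
  8  01001101111→0 (1)
  9  10011011111→1 (0)
 10  00110111110→0 (1)
 11  01101111101→0 (0)
 12  11011111010→1 (0)
 13  10111110100→1 (1)
 14  01111101001→0 (0)
 15  11111010010→1 (0)
 16  11110100100→1 (1)
 17  11101001001→1 (1)
 18  11010010011→1 (0)
 19  10100100110→1 (0)
 20  01001001100→0 (0)
 21  10010011000→1 (1)
 22  00100110001→0 (0)
 23  01001100010→0 (1)
 24  10011000101→1 (1)
 25  00110001011→0 (1)
 26  01100010111→0 (1)
 27  11000101111→1 (0)
 28  10001011110→1 (0)
 29  00010111100→0 (0)
 30  00101111000→0 (0)
 31  01011110000→0 (0)
 32  10111100000→1 (1)
 33  01111000001→0 (0)
 34  11110000010→1 (0)
 35  11100000100→1 (1)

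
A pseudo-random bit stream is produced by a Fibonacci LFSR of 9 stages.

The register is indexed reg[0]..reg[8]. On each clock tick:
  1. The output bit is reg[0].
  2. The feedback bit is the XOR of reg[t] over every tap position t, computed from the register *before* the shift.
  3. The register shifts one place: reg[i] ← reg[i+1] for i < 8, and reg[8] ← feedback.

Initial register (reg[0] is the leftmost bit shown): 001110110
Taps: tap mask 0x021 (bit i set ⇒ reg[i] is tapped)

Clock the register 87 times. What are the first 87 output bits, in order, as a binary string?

k : reg_k → out_k, fb_k
0: 001110110 → 0, fb=0
1: 011101100 → 0, fb=1
2: 111011001 → 1, fb=0
3: 110110010 → 1, fb=1
4: 101100101 → 1, fb=1
5: 011001011 → 0, fb=1
6: 110010111 → 1, fb=1
7: 100101111 → 1, fb=0
8: 001011110 → 0, fb=1
9: 010111101 → 0, fb=1
10: 101111011 → 1, fb=0
11: 011110110 → 0, fb=0
12: 111101100 → 1, fb=0
13: 111011000 → 1, fb=0
14: 110110000 → 1, fb=1
15: 101100001 → 1, fb=1
16: 011000011 → 0, fb=0
17: 110000110 → 1, fb=1
18: 100001101 → 1, fb=0
19: 000011010 → 0, fb=1
20: 000110101 → 0, fb=0
21: 001101010 → 0, fb=1
22: 011010101 → 0, fb=0
23: 110101010 → 1, fb=0
24: 101010100 → 1, fb=1
25: 010101001 → 0, fb=1
26: 101010011 → 1, fb=1
27: 010100111 → 0, fb=0
28: 101001110 → 1, fb=0
29: 010011100 → 0, fb=1
30: 100111001 → 1, fb=0
31: 001110010 → 0, fb=0
32: 011100100 → 0, fb=0
33: 111001000 → 1, fb=0
34: 110010000 → 1, fb=1
35: 100100001 → 1, fb=1
36: 001000011 → 0, fb=0
37: 010000110 → 0, fb=0
38: 100001100 → 1, fb=0
39: 000011000 → 0, fb=1
40: 000110001 → 0, fb=0
41: 001100010 → 0, fb=0
42: 011000100 → 0, fb=0
43: 110001000 → 1, fb=0
44: 100010000 → 1, fb=1
45: 000100001 → 0, fb=0
46: 001000010 → 0, fb=0
47: 010000100 → 0, fb=0
48: 100001000 → 1, fb=0
49: 000010000 → 0, fb=0
50: 000100000 → 0, fb=0
51: 001000000 → 0, fb=0
52: 010000000 → 0, fb=0
53: 100000000 → 1, fb=1
54: 000000001 → 0, fb=0
55: 000000010 → 0, fb=0
56: 000000100 → 0, fb=0
57: 000001000 → 0, fb=1
58: 000010001 → 0, fb=0
59: 000100010 → 0, fb=0
60: 001000100 → 0, fb=0
61: 010001000 → 0, fb=1
62: 100010001 → 1, fb=1
63: 000100011 → 0, fb=0
64: 001000110 → 0, fb=0
65: 010001100 → 0, fb=1
66: 100011001 → 1, fb=0
67: 000110010 → 0, fb=0
68: 001100100 → 0, fb=0
69: 011001000 → 0, fb=1
70: 110010001 → 1, fb=1
71: 100100011 → 1, fb=1
72: 001000111 → 0, fb=0
73: 010001110 → 0, fb=1
74: 100011101 → 1, fb=0
75: 000111010 → 0, fb=1
76: 001110101 → 0, fb=0
77: 011101010 → 0, fb=1
78: 111010101 → 1, fb=1
79: 110101011 → 1, fb=0
80: 101010110 → 1, fb=1
81: 010101101 → 0, fb=1
82: 101011011 → 1, fb=0
83: 010110110 → 0, fb=0
84: 101101100 → 1, fb=0
85: 011011000 → 0, fb=1
86: 110110001 → 1, fb=1

001110110010111101100001101010100111001000011000100001000000001000100011001000111010101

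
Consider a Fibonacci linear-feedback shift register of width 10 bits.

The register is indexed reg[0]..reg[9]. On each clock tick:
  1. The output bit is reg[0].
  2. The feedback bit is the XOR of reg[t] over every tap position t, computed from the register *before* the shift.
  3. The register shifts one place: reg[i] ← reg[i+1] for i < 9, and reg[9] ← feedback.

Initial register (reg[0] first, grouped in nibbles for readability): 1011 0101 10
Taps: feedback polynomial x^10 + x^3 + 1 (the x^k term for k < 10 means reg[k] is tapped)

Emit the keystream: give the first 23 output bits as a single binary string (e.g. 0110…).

k : reg_k → out_k, fb_k
0: 1011010110 → 1, fb=0
1: 0110101100 → 0, fb=0
2: 1101011000 → 1, fb=0
3: 1010110000 → 1, fb=1
4: 0101100001 → 0, fb=1
5: 1011000011 → 1, fb=0
6: 0110000110 → 0, fb=0
7: 1100001100 → 1, fb=1
8: 1000011001 → 1, fb=1
9: 0000110011 → 0, fb=0
10: 0001100110 → 0, fb=1
11: 0011001101 → 0, fb=1
12: 0110011011 → 0, fb=0
13: 1100110110 → 1, fb=1
14: 1001101101 → 1, fb=0
15: 0011011010 → 0, fb=1
16: 0110110101 → 0, fb=0
17: 1101101010 → 1, fb=0
18: 1011010100 → 1, fb=0
19: 0110101000 → 0, fb=0
20: 1101010000 → 1, fb=0
21: 1010100000 → 1, fb=1
22: 0101000001 → 0, fb=1

10110101100001100110110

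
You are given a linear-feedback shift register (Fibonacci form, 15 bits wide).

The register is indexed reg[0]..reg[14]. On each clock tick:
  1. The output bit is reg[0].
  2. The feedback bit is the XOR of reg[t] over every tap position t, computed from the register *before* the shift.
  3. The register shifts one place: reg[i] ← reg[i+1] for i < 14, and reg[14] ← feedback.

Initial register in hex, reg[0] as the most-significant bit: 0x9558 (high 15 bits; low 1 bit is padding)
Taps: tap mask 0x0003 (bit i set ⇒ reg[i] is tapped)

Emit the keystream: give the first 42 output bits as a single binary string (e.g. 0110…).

100101010101100101111111110101110000000011

tick  register→output (feedback)
  0  100101010101100→1 (1)
  1  001010101011001→0 (0)
  2  010101010110010→0 (1)
  3  101010101100101→1 (1)
  4  010101011001011→0 (1)
  5  101010110010111→1 (1)
  6  010101100101111→0 (1)
  7  101011001011111→1 (1)
  8  010110010111111→0 (1)
  9  101100101111111→1 (1)
 10  011001011111111→0 (1)
 11  110010111111111→1 (0)
 12  100101111111110→1 (1)
 13  001011111111101→0 (0)
 14  010111111111010→0 (1)
 15  101111111110101→1 (1)
 16  011111111101011→0 (1)
 17  111111111010111→1 (0)
 18  111111110101110→1 (0)
 19  111111101011100→1 (0)
 20  111111010111000→1 (0)
 21  111110101110000→1 (0)
 22  111101011100000→1 (0)
 23  111010111000000→1 (0)
 24  110101110000000→1 (0)
 25  101011100000000→1 (1)
 26  010111000000001→0 (1)
 27  101110000000011→1 (1)
 28  011100000000111→0 (1)
 29  111000000001111→1 (0)
 30  110000000011110→1 (0)
 31  100000000111100→1 (1)
 32  000000001111001→0 (0)
 33  000000011110010→0 (0)
 34  000000111100100→0 (0)
 35  000001111001000→0 (0)
 36  000011110010000→0 (0)
 37  000111100100000→0 (0)
 38  001111001000000→0 (0)
 39  011110010000000→0 (1)
 40  111100100000001→1 (0)
 41  111001000000010→1 (0)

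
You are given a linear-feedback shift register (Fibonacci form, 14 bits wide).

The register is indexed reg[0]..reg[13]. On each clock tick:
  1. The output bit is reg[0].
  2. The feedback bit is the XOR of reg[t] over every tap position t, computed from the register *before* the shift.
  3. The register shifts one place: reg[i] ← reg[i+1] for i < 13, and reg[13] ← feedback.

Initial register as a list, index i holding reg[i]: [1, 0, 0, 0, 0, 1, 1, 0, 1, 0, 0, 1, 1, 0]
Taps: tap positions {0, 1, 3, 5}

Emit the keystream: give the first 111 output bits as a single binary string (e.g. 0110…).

step | reg (before) | out | fb
   0 | 10000110100110 | 1 | 0
   1 | 00001101001100 | 0 | 1
   2 | 00011010011001 | 0 | 1
   3 | 00110100110011 | 0 | 0
   4 | 01101001100110 | 0 | 1
   5 | 11010011001101 | 1 | 1
   6 | 10100110011011 | 1 | 0
   7 | 01001100110110 | 0 | 0
   8 | 10011001101100 | 1 | 0
   9 | 00110011011000 | 0 | 1
  10 | 01100110110001 | 0 | 0
  11 | 11001101100010 | 1 | 1
  12 | 10011011000101 | 1 | 0
  13 | 00110110001010 | 0 | 0
  14 | 01101100010100 | 0 | 0
  15 | 11011000101000 | 1 | 1
  16 | 10110001010001 | 1 | 0
  17 | 01100010100010 | 0 | 1
  18 | 11000101000101 | 1 | 1
  19 | 10001010001011 | 1 | 1
  20 | 00010100010111 | 0 | 0
  21 | 00101000101110 | 0 | 0
  22 | 01010001011100 | 0 | 0
  23 | 10100010111000 | 1 | 1
  24 | 01000101110001 | 0 | 0
  25 | 10001011100010 | 1 | 1
  26 | 00010111000101 | 0 | 0
  27 | 00101110001010 | 0 | 1
  28 | 01011100010101 | 0 | 1
  29 | 10111000101011 | 1 | 0
  30 | 01110001010110 | 0 | 0
  31 | 11100010101100 | 1 | 0
  32 | 11000101011000 | 1 | 1
  33 | 10001010110001 | 1 | 1
  34 | 00010101100011 | 0 | 0
  35 | 00101011000110 | 0 | 0
  36 | 01010110001100 | 0 | 1
  37 | 10101100011001 | 1 | 0
  38 | 01011000110010 | 0 | 0
  39 | 10110001100100 | 1 | 0
  40 | 01100011001000 | 0 | 1
  41 | 11000110010001 | 1 | 1
  42 | 10001100100011 | 1 | 0
  43 | 00011001000110 | 0 | 1
  44 | 00110010001101 | 0 | 1
  45 | 01100100011011 | 0 | 0
  46 | 11001000110110 | 1 | 0
  47 | 10010001101100 | 1 | 0
  48 | 00100011011000 | 0 | 0
  49 | 01000110110000 | 0 | 0
  50 | 10001101100000 | 1 | 0
  51 | 00011011000000 | 0 | 1
  52 | 00110110000001 | 0 | 0
  53 | 01101100000010 | 0 | 0
  54 | 11011000000100 | 1 | 1
  55 | 10110000001001 | 1 | 0
  56 | 01100000010010 | 0 | 1
  57 | 11000000100101 | 1 | 0
  58 | 10000001001010 | 1 | 1
  59 | 00000010010101 | 0 | 0
  60 | 00000100101010 | 0 | 1
  61 | 00001001010101 | 0 | 0
  62 | 00010010101010 | 0 | 1
  63 | 00100101010101 | 0 | 1
  64 | 01001010101011 | 0 | 1
  65 | 10010101010111 | 1 | 1
  66 | 00101010101111 | 0 | 0
  67 | 01010101011110 | 0 | 1
  68 | 10101010111101 | 1 | 1
  69 | 01010101111011 | 0 | 1
  70 | 10101011110111 | 1 | 1
  71 | 01010111101111 | 0 | 1
  72 | 10101111011111 | 1 | 0
  73 | 01011110111110 | 0 | 1
  74 | 10111101111101 | 1 | 1
  75 | 01111011111011 | 0 | 0
  76 | 11110111110110 | 1 | 0
  77 | 11101111101100 | 1 | 1
  78 | 11011111011001 | 1 | 0
  79 | 10111110110010 | 1 | 1
  80 | 01111101100101 | 0 | 1
  81 | 11111011001011 | 1 | 1
  82 | 11110110010111 | 1 | 0
  83 | 11101100101110 | 1 | 1
  84 | 11011001011101 | 1 | 1
  85 | 10110010111011 | 1 | 0
  86 | 01100101110110 | 0 | 0
  87 | 11001011101100 | 1 | 0
  88 | 10010111011000 | 1 | 1
  89 | 00101110110001 | 0 | 1
  90 | 01011101100011 | 0 | 1
  91 | 10111011000111 | 1 | 0
  92 | 01110110001110 | 0 | 1
  93 | 11101100011101 | 1 | 1
  94 | 11011000111011 | 1 | 1
  95 | 10110001110111 | 1 | 0
  96 | 01100011101110 | 0 | 1
  97 | 11000111011101 | 1 | 1
  98 | 10001110111011 | 1 | 0
  99 | 00011101110110 | 0 | 0
 100 | 00111011101100 | 0 | 1
 101 | 01110111011001 | 0 | 1
 102 | 11101110110011 | 1 | 1
 103 | 11011101100111 | 1 | 0
 104 | 10111011001110 | 1 | 0
 105 | 01110110011100 | 0 | 1
 106 | 11101100111001 | 1 | 1
 107 | 11011001110011 | 1 | 1
 108 | 10110011100111 | 1 | 0
 109 | 01100111001110 | 0 | 0
 110 | 11001110011100 | 1 | 1

100001101001100110110001010001011100010101100011001000110110000001001010101011110111110110010111011000111011101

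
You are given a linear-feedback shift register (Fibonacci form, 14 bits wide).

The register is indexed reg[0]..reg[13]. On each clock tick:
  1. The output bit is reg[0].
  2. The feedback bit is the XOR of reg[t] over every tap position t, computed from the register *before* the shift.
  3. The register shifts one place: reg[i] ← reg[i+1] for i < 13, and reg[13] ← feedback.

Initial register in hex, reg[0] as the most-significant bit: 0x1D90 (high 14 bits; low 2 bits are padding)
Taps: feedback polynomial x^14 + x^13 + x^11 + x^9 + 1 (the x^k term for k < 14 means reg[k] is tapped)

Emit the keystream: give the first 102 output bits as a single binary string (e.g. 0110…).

step | reg (before) | out | fb
   0 | 00011101100100 | 0 | 1
   1 | 00111011001001 | 0 | 1
   2 | 01110110010011 | 0 | 0
   3 | 11101100100110 | 1 | 0
   4 | 11011001001100 | 1 | 0
   5 | 10110010011000 | 1 | 0
   6 | 01100100110000 | 0 | 1
   7 | 11001001100001 | 1 | 0
   8 | 10010011000010 | 1 | 1
   9 | 00100110000101 | 0 | 0
  10 | 01001100001010 | 0 | 0
  11 | 10011000010100 | 1 | 1
  12 | 00110000101001 | 0 | 1
  13 | 01100001010011 | 0 | 0
  14 | 11000010100110 | 1 | 0
  15 | 10000101001100 | 1 | 0
  16 | 00001010011000 | 0 | 1
  17 | 00010100110001 | 0 | 0
  18 | 00101001100010 | 0 | 0
  19 | 01010011000100 | 0 | 1
  20 | 10100110001001 | 1 | 0
  21 | 01001100010010 | 0 | 1
  22 | 10011000100101 | 1 | 1
  23 | 00110001001011 | 0 | 1
  24 | 01100010010111 | 0 | 1
  25 | 11000100101111 | 1 | 1
  26 | 10001001011111 | 1 | 0
  27 | 00010010111110 | 0 | 0
  28 | 00100101111100 | 0 | 0
  29 | 01001011111000 | 0 | 1
  30 | 10010111110001 | 1 | 1
  31 | 00101111100011 | 0 | 1
  32 | 01011111000111 | 0 | 0
  33 | 10111110001110 | 1 | 0
  34 | 01111100011100 | 0 | 0
  35 | 11111000111000 | 1 | 0
  36 | 11110001110000 | 1 | 0
  37 | 11100011100000 | 1 | 1
  38 | 11000111000001 | 1 | 0
  39 | 10001110000010 | 1 | 1
  40 | 00011100000101 | 0 | 0
  41 | 00111000001010 | 0 | 0
  42 | 01110000010100 | 0 | 0
  43 | 11100000101000 | 1 | 1
  44 | 11000001010001 | 1 | 1
  45 | 10000010100011 | 1 | 0
  46 | 00000101000110 | 0 | 1
  47 | 00001010001101 | 0 | 0
  48 | 00010100011010 | 0 | 1
  49 | 00101000110101 | 0 | 1
  50 | 01010001101011 | 0 | 1
  51 | 10100011010111 | 1 | 0
  52 | 01000110101110 | 0 | 1
  53 | 10001101011101 | 1 | 0
  54 | 00011010111010 | 0 | 1
  55 | 00110101110101 | 0 | 1
  56 | 01101011101011 | 0 | 1
  57 | 11010111010111 | 1 | 0
  58 | 10101110101110 | 1 | 0
  59 | 01011101011100 | 0 | 0
  60 | 10111010111000 | 1 | 0
  61 | 01110101110000 | 0 | 1
  62 | 11101011100001 | 1 | 0
  63 | 11010111000010 | 1 | 1
  64 | 10101110000101 | 1 | 1
  65 | 01011100001011 | 0 | 1
  66 | 10111000010111 | 1 | 0
  67 | 01110000101110 | 0 | 1
  68 | 11100001011101 | 1 | 0
  69 | 11000010111010 | 1 | 0
  70 | 10000101110100 | 1 | 1
  71 | 00001011101001 | 0 | 1
  72 | 00010111010011 | 0 | 0
  73 | 00101110100110 | 0 | 1
  74 | 01011101001101 | 0 | 0
  75 | 10111010011010 | 1 | 0
  76 | 01110100110100 | 0 | 0
  77 | 11101001101000 | 1 | 1
  78 | 11010011010001 | 1 | 1
  79 | 10100110100011 | 1 | 0
  80 | 01001101000110 | 0 | 1
  81 | 10011010001101 | 1 | 1
  82 | 00110100011011 | 0 | 0
  83 | 01101000110110 | 0 | 0
  84 | 11010001101100 | 1 | 0
  85 | 10100011011000 | 1 | 0
  86 | 01000110110000 | 0 | 1
  87 | 10001101100001 | 1 | 0
  88 | 00011011000010 | 0 | 0
  89 | 00110110000100 | 0 | 1
  90 | 01101100001001 | 0 | 1
  91 | 11011000010011 | 1 | 1
  92 | 10110000100111 | 1 | 1
  93 | 01100001001111 | 0 | 0
  94 | 11000010011110 | 1 | 1
  95 | 10000100111101 | 1 | 0
  96 | 00001001111010 | 0 | 1
  97 | 00010011110101 | 0 | 1
  98 | 00100111101011 | 0 | 1
  99 | 01001111010111 | 0 | 1
 100 | 10011110101111 | 1 | 1
 101 | 00111101011111 | 0 | 1

000111011001001100001010011000100101111100011100000101000110101110101110000101110100110100011011000010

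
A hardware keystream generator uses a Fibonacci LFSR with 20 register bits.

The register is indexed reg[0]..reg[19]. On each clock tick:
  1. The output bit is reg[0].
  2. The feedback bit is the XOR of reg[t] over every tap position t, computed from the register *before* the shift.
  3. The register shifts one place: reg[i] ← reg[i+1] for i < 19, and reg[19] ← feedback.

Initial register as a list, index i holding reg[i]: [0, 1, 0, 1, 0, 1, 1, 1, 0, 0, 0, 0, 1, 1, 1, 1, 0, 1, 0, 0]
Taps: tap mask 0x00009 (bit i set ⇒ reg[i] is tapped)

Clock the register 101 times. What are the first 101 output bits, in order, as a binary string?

01010111000011110100111011110111010100111001010011011100111100110010001110110110101000111110000000111

k : reg_k → out_k, fb_k
0: 01010111000011110100 → 0, fb=1
1: 10101110000111101001 → 1, fb=1
2: 01011100001111010011 → 0, fb=1
3: 10111000011110100111 → 1, fb=0
4: 01110000111101001110 → 0, fb=1
5: 11100001111010011101 → 1, fb=1
6: 11000011110100111011 → 1, fb=1
7: 10000111101001110111 → 1, fb=1
8: 00001111010011101111 → 0, fb=0
9: 00011110100111011110 → 0, fb=1
10: 00111101001110111101 → 0, fb=1
11: 01111010011101111011 → 0, fb=1
12: 11110100111011110111 → 1, fb=0
13: 11101001110111101110 → 1, fb=1
14: 11010011101111011101 → 1, fb=0
15: 10100111011110111010 → 1, fb=1
16: 01001110111101110101 → 0, fb=0
17: 10011101111011101010 → 1, fb=0
18: 00111011110111010100 → 0, fb=1
19: 01110111101110101001 → 0, fb=1
20: 11101111011101010011 → 1, fb=1
21: 11011110111010100111 → 1, fb=0
22: 10111101110101001110 → 1, fb=0
23: 01111011101010011100 → 0, fb=1
24: 11110111010100111001 → 1, fb=0
25: 11101110101001110010 → 1, fb=1
26: 11011101010011100101 → 1, fb=0
27: 10111010100111001010 → 1, fb=0
28: 01110101001110010100 → 0, fb=1
29: 11101010011100101001 → 1, fb=1
30: 11010100111001010011 → 1, fb=0
31: 10101001110010100110 → 1, fb=1
32: 01010011100101001101 → 0, fb=1
33: 10100111001010011011 → 1, fb=1
34: 01001110010100110111 → 0, fb=0
35: 10011100101001101110 → 1, fb=0
36: 00111001010011011100 → 0, fb=1
37: 01110010100110111001 → 0, fb=1
38: 11100101001101110011 → 1, fb=1
39: 11001010011011100111 → 1, fb=1
40: 10010100110111001111 → 1, fb=0
41: 00101001101110011110 → 0, fb=0
42: 01010011011100111100 → 0, fb=1
43: 10100110111001111001 → 1, fb=1
44: 01001101110011110011 → 0, fb=0
45: 10011011100111100110 → 1, fb=0
46: 00110111001111001100 → 0, fb=1
47: 01101110011110011001 → 0, fb=0
48: 11011100111100110010 → 1, fb=0
49: 10111001111001100100 → 1, fb=0
50: 01110011110011001000 → 0, fb=1
51: 11100111100110010001 → 1, fb=1
52: 11001111001100100011 → 1, fb=1
53: 10011110011001000111 → 1, fb=0
54: 00111100110010001110 → 0, fb=1
55: 01111001100100011101 → 0, fb=1
56: 11110011001000111011 → 1, fb=0
57: 11100110010001110110 → 1, fb=1
58: 11001100100011101101 → 1, fb=1
59: 10011001000111011011 → 1, fb=0
60: 00110010001110110110 → 0, fb=1
61: 01100100011101101101 → 0, fb=0
62: 11001000111011011010 → 1, fb=1
63: 10010001110110110101 → 1, fb=0
64: 00100011101101101010 → 0, fb=0
65: 01000111011011010100 → 0, fb=0
66: 10001110110110101000 → 1, fb=1
67: 00011101101101010001 → 0, fb=1
68: 00111011011010100011 → 0, fb=1
69: 01110110110101000111 → 0, fb=1
70: 11101101101010001111 → 1, fb=1
71: 11011011010100011111 → 1, fb=0
72: 10110110101000111110 → 1, fb=0
73: 01101101010001111100 → 0, fb=0
74: 11011010100011111000 → 1, fb=0
75: 10110101000111110000 → 1, fb=0
76: 01101010001111100000 → 0, fb=0
77: 11010100011111000000 → 1, fb=0
78: 10101000111110000000 → 1, fb=1
79: 01010001111100000001 → 0, fb=1
80: 10100011111000000011 → 1, fb=1
81: 01000111110000000111 → 0, fb=0
82: 10001111100000001110 → 1, fb=1
83: 00011111000000011101 → 0, fb=1
84: 00111110000000111011 → 0, fb=1
85: 01111100000001110111 → 0, fb=1
86: 11111000000011101111 → 1, fb=0
87: 11110000000111011110 → 1, fb=0
88: 11100000001110111100 → 1, fb=1
89: 11000000011101111001 → 1, fb=1
90: 10000000111011110011 → 1, fb=1
91: 00000001110111100111 → 0, fb=0
92: 00000011101111001110 → 0, fb=0
93: 00000111011110011100 → 0, fb=0
94: 00001110111100111000 → 0, fb=0
95: 00011101111001110000 → 0, fb=1
96: 00111011110011100001 → 0, fb=1
97: 01110111100111000011 → 0, fb=1
98: 11101111001110000111 → 1, fb=1
99: 11011110011100001111 → 1, fb=0
100: 10111100111000011110 → 1, fb=0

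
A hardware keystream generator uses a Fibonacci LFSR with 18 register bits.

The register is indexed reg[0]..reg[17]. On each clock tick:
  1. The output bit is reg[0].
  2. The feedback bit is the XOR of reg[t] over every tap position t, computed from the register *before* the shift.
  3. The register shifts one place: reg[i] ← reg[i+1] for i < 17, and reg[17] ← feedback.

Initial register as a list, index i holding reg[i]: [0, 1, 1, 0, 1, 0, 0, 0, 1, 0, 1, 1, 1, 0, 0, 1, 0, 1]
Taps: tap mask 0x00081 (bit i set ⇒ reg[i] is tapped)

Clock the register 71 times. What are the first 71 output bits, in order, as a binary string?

step | reg (before) | out | fb
   0 | 011010001011100101 | 0 | 0
   1 | 110100010111001010 | 1 | 0
   2 | 101000101110010100 | 1 | 1
   3 | 010001011100101001 | 0 | 1
   4 | 100010111001010011 | 1 | 0
   5 | 000101110010100110 | 0 | 1
   6 | 001011100101001101 | 0 | 0
   7 | 010111001010011010 | 0 | 0
   8 | 101110010100110100 | 1 | 0
   9 | 011100101001101000 | 0 | 0
  10 | 111001010011010000 | 1 | 0
  11 | 110010100110100000 | 1 | 1
  12 | 100101001101000001 | 1 | 1
  13 | 001010011010000011 | 0 | 1
  14 | 010100110100000111 | 0 | 1
  15 | 101001101000001111 | 1 | 1
  16 | 010011010000011111 | 0 | 1
  17 | 100110100000111111 | 1 | 1
  18 | 001101000001111111 | 0 | 0
  19 | 011010000011111110 | 0 | 0
  20 | 110100000111111100 | 1 | 1
  21 | 101000001111111001 | 1 | 1
  22 | 010000011111110011 | 0 | 1
  23 | 100000111111100111 | 1 | 0
  24 | 000001111111001110 | 0 | 1
  25 | 000011111110011101 | 0 | 1
  26 | 000111111100111011 | 0 | 1
  27 | 001111111001110111 | 0 | 1
  28 | 011111110011101111 | 0 | 1
  29 | 111111100111011111 | 1 | 1
  30 | 111111001110111111 | 1 | 1
  31 | 111110011101111111 | 1 | 0
  32 | 111100111011111110 | 1 | 0
  33 | 111001110111111100 | 1 | 0
  34 | 110011101111111000 | 1 | 1
  35 | 100111011111110001 | 1 | 0
  36 | 001110111111100010 | 0 | 1
  37 | 011101111111000101 | 0 | 1
  38 | 111011111110001011 | 1 | 0
  39 | 110111111100010110 | 1 | 0
  40 | 101111111000101100 | 1 | 0
  41 | 011111110001011000 | 0 | 1
  42 | 111111100010110001 | 1 | 1
  43 | 111111000101100011 | 1 | 1
  44 | 111110001011000111 | 1 | 1
  45 | 111100010110001111 | 1 | 0
  46 | 111000101100011110 | 1 | 1
  47 | 110001011000111101 | 1 | 0
  48 | 100010110001111010 | 1 | 0
  49 | 000101100011110100 | 0 | 0
  50 | 001011000111101000 | 0 | 0
  51 | 010110001111010000 | 0 | 0
  52 | 101100011110100000 | 1 | 0
  53 | 011000111101000000 | 0 | 1
  54 | 110001111010000001 | 1 | 0
  55 | 100011110100000010 | 1 | 0
  56 | 000111101000000100 | 0 | 0
  57 | 001111010000001000 | 0 | 1
  58 | 011110100000010001 | 0 | 0
  59 | 111101000000100010 | 1 | 1
  60 | 111010000001000101 | 1 | 1
  61 | 110100000010001011 | 1 | 1
  62 | 101000000100010111 | 1 | 1
  63 | 010000001000101111 | 0 | 0
  64 | 100000010001011110 | 1 | 0
  65 | 000000100010111100 | 0 | 0
  66 | 000001000101111000 | 0 | 0
  67 | 000010001011110000 | 0 | 0
  68 | 000100010111100000 | 0 | 1
  69 | 001000101111000001 | 0 | 0
  70 | 010001011110000010 | 0 | 1

01101000101110010100110100000111111100111011111110001011000111101000000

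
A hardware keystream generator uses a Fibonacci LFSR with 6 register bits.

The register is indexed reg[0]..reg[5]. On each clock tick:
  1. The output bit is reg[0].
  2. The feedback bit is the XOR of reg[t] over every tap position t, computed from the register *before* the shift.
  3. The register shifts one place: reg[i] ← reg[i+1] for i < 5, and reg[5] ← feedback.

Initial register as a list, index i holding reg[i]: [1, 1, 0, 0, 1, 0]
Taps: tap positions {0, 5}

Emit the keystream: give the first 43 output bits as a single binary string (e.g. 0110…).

k : reg_k → out_k, fb_k
0: 110010 → 1, fb=1
1: 100101 → 1, fb=0
2: 001010 → 0, fb=0
3: 010100 → 0, fb=0
4: 101000 → 1, fb=1
5: 010001 → 0, fb=1
6: 100011 → 1, fb=0
7: 000110 → 0, fb=0
8: 001100 → 0, fb=0
9: 011000 → 0, fb=0
10: 110000 → 1, fb=1
11: 100001 → 1, fb=0
12: 000010 → 0, fb=0
13: 000100 → 0, fb=0
14: 001000 → 0, fb=0
15: 010000 → 0, fb=0
16: 100000 → 1, fb=1
17: 000001 → 0, fb=1
18: 000011 → 0, fb=1
19: 000111 → 0, fb=1
20: 001111 → 0, fb=1
21: 011111 → 0, fb=1
22: 111111 → 1, fb=0
23: 111110 → 1, fb=1
24: 111101 → 1, fb=0
25: 111010 → 1, fb=1
26: 110101 → 1, fb=0
27: 101010 → 1, fb=1
28: 010101 → 0, fb=1
29: 101011 → 1, fb=0
30: 010110 → 0, fb=0
31: 101100 → 1, fb=1
32: 011001 → 0, fb=1
33: 110011 → 1, fb=0
34: 100110 → 1, fb=1
35: 001101 → 0, fb=1
36: 011011 → 0, fb=1
37: 110111 → 1, fb=0
38: 101110 → 1, fb=1
39: 011101 → 0, fb=1
40: 111011 → 1, fb=0
41: 110110 → 1, fb=1
42: 101101 → 1, fb=0

1100101000110000100000111111010101100110111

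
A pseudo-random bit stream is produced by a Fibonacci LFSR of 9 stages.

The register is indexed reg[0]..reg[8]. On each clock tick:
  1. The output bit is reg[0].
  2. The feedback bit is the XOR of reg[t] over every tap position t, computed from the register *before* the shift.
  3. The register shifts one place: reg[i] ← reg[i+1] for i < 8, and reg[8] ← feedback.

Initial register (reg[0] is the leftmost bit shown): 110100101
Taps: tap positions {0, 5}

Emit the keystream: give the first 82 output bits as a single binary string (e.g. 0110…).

step | reg (before) | out | fb
   0 | 110100101 | 1 | 1
   1 | 101001011 | 1 | 0
   2 | 010010110 | 0 | 0
   3 | 100101100 | 1 | 0
   4 | 001011000 | 0 | 1
   5 | 010110001 | 0 | 0
   6 | 101100010 | 1 | 1
   7 | 011000101 | 0 | 0
   8 | 110001010 | 1 | 0
   9 | 100010100 | 1 | 1
  10 | 000101001 | 0 | 1
  11 | 001010011 | 0 | 0
  12 | 010100110 | 0 | 0
  13 | 101001100 | 1 | 0
  14 | 010011000 | 0 | 1
  15 | 100110001 | 1 | 1
  16 | 001100011 | 0 | 0
  17 | 011000110 | 0 | 0
  18 | 110001100 | 1 | 0
  19 | 100011000 | 1 | 0
  20 | 000110000 | 0 | 0
  21 | 001100000 | 0 | 0
  22 | 011000000 | 0 | 0
  23 | 110000000 | 1 | 1
  24 | 100000001 | 1 | 1
  25 | 000000011 | 0 | 0
  26 | 000000110 | 0 | 0
  27 | 000001100 | 0 | 1
  28 | 000011001 | 0 | 1
  29 | 000110011 | 0 | 0
  30 | 001100110 | 0 | 0
  31 | 011001100 | 0 | 1
  32 | 110011001 | 1 | 0
  33 | 100110010 | 1 | 1
  34 | 001100101 | 0 | 0
  35 | 011001010 | 0 | 1
  36 | 110010101 | 1 | 1
  37 | 100101011 | 1 | 0
  38 | 001010110 | 0 | 0
  39 | 010101100 | 0 | 1
  40 | 101011001 | 1 | 0
  41 | 010110010 | 0 | 0
  42 | 101100100 | 1 | 1
  43 | 011001001 | 0 | 1
  44 | 110010011 | 1 | 1
  45 | 100100111 | 1 | 1
  46 | 001001111 | 0 | 1
  47 | 010011111 | 0 | 1
  48 | 100111111 | 1 | 0
  49 | 001111110 | 0 | 1
  50 | 011111101 | 0 | 1
  51 | 111111011 | 1 | 0
  52 | 111110110 | 1 | 1
  53 | 111101101 | 1 | 0
  54 | 111011010 | 1 | 0
  55 | 110110100 | 1 | 1
  56 | 101101001 | 1 | 0
  57 | 011010010 | 0 | 0
  58 | 110100100 | 1 | 1
  59 | 101001001 | 1 | 0
  60 | 010010010 | 0 | 0
  61 | 100100100 | 1 | 1
  62 | 001001001 | 0 | 1
  63 | 010010011 | 0 | 0
  64 | 100100110 | 1 | 1
  65 | 001001101 | 0 | 1
  66 | 010011011 | 0 | 1
  67 | 100110111 | 1 | 1
  68 | 001101111 | 0 | 1
  69 | 011011111 | 0 | 1
  70 | 110111111 | 1 | 0
  71 | 101111110 | 1 | 0
  72 | 011111100 | 0 | 1
  73 | 111111001 | 1 | 0
  74 | 111110010 | 1 | 1
  75 | 111100101 | 1 | 1
  76 | 111001011 | 1 | 0
  77 | 110010110 | 1 | 1
  78 | 100101101 | 1 | 0
  79 | 001011010 | 0 | 1
  80 | 010110101 | 0 | 0
  81 | 101101010 | 1 | 0

1101001011000101001100011000000011001100101011001001111110110100100100110111111001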